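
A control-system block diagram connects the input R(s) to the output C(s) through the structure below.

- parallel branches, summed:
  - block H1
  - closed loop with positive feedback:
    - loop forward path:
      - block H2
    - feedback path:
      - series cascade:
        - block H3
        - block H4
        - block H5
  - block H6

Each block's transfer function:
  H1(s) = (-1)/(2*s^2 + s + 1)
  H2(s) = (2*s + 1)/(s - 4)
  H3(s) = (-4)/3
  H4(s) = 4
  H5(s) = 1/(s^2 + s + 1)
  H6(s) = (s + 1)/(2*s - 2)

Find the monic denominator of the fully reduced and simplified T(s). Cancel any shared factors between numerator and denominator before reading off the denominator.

Answer: s^6 - 7*s^5/2 + 55*s^4/6 - 3*s^3 + 5*s^2/6 - 23*s/6 - 2/3

Working:
[1] combine H3, H4, H5 in series: (-16)/(3*s^2 + 3*s + 3)
[2] feedback reduction of H2, (H3*H4*H5): (6*s^3 + 9*s^2 + 9*s + 3)/(3*s^3 - 9*s^2 + 23*s + 4)
[3] combine H1, [H2/(1-H2*(H3*H4*H5))], H6 in parallel: (30*s^6 + 15*s^5 + 37*s^4 + 68*s^3 - 39*s^2 + 51*s + 6)/(12*s^6 - 42*s^5 + 110*s^4 - 36*s^3 + 10*s^2 - 46*s - 8)
The result of step 3 is T(s) in lowest terms. Its denominator has leading coefficient 12; dividing the denominator through by 12 makes it monic.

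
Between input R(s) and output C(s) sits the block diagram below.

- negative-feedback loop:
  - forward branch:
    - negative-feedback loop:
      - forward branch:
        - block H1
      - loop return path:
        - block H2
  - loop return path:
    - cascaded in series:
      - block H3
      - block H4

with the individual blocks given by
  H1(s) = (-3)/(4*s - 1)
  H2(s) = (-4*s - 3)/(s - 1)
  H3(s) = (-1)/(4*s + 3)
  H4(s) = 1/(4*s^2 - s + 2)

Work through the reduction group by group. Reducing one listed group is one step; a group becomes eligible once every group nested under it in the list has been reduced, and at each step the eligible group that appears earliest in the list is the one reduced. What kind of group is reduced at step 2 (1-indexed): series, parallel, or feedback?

[1] reduce the feedback loop with forward H1 and return H2
[2] cascade H3, H4
[3] apply the feedback formula to [H1/(1+H1*H2)], (H3*H4)
So the answer for step 2 is series.

Hence the answer: series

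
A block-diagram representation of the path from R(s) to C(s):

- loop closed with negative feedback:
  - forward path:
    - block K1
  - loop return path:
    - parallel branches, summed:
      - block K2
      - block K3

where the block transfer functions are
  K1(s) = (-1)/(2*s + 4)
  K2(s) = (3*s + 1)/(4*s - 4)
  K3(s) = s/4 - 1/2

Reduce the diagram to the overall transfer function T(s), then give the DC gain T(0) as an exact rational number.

1. sum the parallel branches K2, K3 gives (s^2 + 3)/(4*s - 4)
2. feedback reduction of K1, (K2+K3) gives (4 - 4*s)/(7*s^2 + 8*s - 19)
Evaluating the step-2 result (the overall T(s)) at s = 0 gives T(0) = 4/(-19) = -4/19.

Final answer: -4/19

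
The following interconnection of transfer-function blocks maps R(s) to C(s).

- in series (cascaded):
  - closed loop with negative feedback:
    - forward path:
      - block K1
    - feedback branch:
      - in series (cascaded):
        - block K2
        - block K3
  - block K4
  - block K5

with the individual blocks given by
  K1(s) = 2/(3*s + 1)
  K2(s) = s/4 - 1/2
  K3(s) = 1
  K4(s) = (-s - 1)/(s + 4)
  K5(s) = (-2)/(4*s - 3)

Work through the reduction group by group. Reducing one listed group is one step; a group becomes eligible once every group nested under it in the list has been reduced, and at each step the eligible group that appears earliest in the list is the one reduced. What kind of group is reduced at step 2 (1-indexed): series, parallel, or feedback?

Step 1. combine K2, K3 in series
Step 2. feedback reduction of K1, (K2*K3)
Step 3. combine [K1/(1+K1*(K2*K3))], K4, K5 in series
Step 2: feedback.

Therefore the answer is feedback.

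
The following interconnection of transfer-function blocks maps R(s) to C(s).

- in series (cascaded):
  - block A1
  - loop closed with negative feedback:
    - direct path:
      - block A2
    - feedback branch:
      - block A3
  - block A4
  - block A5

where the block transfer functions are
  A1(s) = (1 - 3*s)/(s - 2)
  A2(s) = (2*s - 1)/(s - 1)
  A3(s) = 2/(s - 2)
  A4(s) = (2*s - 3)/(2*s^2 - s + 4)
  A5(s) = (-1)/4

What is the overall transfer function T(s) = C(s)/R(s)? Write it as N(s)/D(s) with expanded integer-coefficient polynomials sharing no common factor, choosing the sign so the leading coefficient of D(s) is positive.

Reducing step by step:

Step 1 - apply the feedback formula to A2, A3 gives (2*s^2 - 5*s + 2)/(s^2 + s)
Step 2 - reduce the series chain A1, [A2/(1+A2*A3)], A4, A5: this yields T(s), and no further normalization is needed

Answer: (12*s^3 - 28*s^2 + 17*s - 3)/(8*s^4 + 4*s^3 + 12*s^2 + 16*s)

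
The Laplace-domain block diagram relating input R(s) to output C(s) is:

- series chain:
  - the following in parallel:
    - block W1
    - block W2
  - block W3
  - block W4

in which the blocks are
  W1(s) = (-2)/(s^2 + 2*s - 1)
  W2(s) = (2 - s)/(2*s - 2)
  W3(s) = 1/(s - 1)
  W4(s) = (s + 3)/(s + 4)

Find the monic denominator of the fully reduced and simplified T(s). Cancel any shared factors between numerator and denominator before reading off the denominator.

Answer: s^5 + 4*s^4 - 4*s^3 - 12*s^2 + 15*s - 4

Working:
Step 1: parallel reduction of W1, W2 = (-s^3 + s + 2)/(2*s^3 + 2*s^2 - 6*s + 2)
Step 2: cascade (W1+W2), W3, W4 = (-s^4 - 3*s^3 + s^2 + 5*s + 6)/(2*s^5 + 8*s^4 - 8*s^3 - 24*s^2 + 30*s - 8)
T(s) is the step-2 result (common factors already cancelled). Leading coefficient of the denominator: 2. Divide through by 2 for the monic polynomial.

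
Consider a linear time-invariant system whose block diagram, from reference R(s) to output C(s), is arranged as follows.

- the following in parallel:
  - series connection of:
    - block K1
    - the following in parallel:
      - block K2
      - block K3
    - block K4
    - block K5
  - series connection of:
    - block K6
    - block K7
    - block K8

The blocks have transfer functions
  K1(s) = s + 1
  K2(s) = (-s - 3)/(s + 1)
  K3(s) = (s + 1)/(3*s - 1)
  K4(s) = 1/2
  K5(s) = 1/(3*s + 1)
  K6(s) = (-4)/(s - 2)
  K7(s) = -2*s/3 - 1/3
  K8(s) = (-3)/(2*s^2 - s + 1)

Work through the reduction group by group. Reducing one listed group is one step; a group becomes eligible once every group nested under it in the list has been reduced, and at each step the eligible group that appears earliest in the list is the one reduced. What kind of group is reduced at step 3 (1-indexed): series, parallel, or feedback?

Answer: series

Working:
Step 1. parallel reduction of K2, K3
Step 2. combine K1, (K2+K3), K4, K5 in series
Step 3. series reduction of K6, K7, K8
Step 4. combine (K1*(K2+K3)*K4*K5), (K6*K7*K8) in parallel
Step 3: series.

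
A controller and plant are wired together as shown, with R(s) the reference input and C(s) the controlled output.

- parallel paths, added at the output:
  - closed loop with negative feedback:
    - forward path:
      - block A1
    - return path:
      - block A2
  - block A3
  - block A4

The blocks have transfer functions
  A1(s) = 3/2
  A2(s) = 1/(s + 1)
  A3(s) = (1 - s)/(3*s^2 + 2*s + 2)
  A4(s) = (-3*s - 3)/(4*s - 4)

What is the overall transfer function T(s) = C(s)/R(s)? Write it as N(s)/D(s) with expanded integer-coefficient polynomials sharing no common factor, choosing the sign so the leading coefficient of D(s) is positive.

The answer is (18*s^4 - 59*s^3 - 115*s^2 - 64*s - 74)/(24*s^4 + 52*s^3 - 20*s^2 - 16*s - 40).

Reasoning:
Step 1 - close the feedback loop around A1, A2 = (3*s + 3)/(2*s + 5)
Step 2 - combine [A1/(1+A1*A2)], A3, A4 in parallel, which is the overall transfer function T(s) = C(s)/R(s) in lowest terms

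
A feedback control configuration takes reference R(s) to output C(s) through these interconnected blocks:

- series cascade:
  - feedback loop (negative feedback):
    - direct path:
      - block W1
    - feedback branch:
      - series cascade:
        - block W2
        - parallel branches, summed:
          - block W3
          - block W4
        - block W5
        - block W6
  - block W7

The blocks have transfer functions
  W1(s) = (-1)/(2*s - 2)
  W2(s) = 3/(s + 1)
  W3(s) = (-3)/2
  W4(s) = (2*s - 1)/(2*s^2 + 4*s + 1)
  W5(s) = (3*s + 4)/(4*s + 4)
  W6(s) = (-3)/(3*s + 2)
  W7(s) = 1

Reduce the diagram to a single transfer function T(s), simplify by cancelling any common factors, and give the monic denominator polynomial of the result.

The answer is s^6 + 11*s^5/3 + 7*s^4/2 - 51*s^3/16 - 26*s^2/3 - 631*s/96 - 53/24.

Reasoning:
(1) add W3, W4 (parallel): (-6*s^2 - 8*s - 5)/(4*s^2 + 8*s + 2)
(2) series reduction of W2, (W3+W4), W5, W6: (162*s^3 + 432*s^2 + 423*s + 180)/(48*s^5 + 224*s^4 + 392*s^3 + 320*s^2 + 120*s + 16)
(3) collapse the loop (W1 forward, (W2*(W3+W4)*W5*W6) return): (-48*s^5 - 224*s^4 - 392*s^3 - 320*s^2 - 120*s - 16)/(96*s^6 + 352*s^5 + 336*s^4 - 306*s^3 - 832*s^2 - 631*s - 212)
(4) combine [W1/(1+W1*(W2*(W3+W4)*W5*W6))], W7 in series: (-48*s^5 - 224*s^4 - 392*s^3 - 320*s^2 - 120*s - 16)/(96*s^6 + 352*s^5 + 336*s^4 - 306*s^3 - 832*s^2 - 631*s - 212)
No further cancellation is possible in the step-4 result, so that is T(s). Its denominator becomes monic after dividing by the leading coefficient 96.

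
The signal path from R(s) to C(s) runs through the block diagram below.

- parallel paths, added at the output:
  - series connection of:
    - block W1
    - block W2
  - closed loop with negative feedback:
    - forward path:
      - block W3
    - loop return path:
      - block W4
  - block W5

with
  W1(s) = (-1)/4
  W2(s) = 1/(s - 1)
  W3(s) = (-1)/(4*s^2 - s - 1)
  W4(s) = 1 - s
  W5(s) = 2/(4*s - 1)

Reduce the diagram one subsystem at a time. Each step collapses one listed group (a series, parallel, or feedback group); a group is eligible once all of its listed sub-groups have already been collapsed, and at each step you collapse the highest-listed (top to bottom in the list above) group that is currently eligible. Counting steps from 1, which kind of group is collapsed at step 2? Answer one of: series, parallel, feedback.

(1) series reduction of W1, W2
(2) feedback reduction of W3, W4
(3) add (W1*W2), [W3/(1+W3*W4)], W5 (parallel)
So the answer for step 2 is feedback.

Answer: feedback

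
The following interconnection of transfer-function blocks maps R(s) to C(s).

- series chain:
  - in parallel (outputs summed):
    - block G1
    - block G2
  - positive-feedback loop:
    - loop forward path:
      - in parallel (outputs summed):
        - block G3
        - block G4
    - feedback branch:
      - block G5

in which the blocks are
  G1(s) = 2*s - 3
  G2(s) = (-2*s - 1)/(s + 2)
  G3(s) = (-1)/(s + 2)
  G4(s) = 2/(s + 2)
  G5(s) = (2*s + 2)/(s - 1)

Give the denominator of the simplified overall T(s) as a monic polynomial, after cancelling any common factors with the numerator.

Step 1: parallel reduction of G1, G2: (2*s^2 - s - 7)/(s + 2)
Step 2: parallel reduction of G3, G4: 1/(s + 2)
Step 3: collapse the loop ((G3+G4) forward, G5 return): (s - 1)/(s^2 - s - 4)
Step 4: multiply (G1+G2), [(G3+G4)/(1-(G3+G4)*G5)] (series): (2*s^3 - 3*s^2 - 6*s + 7)/(s^3 + s^2 - 6*s - 8)
Step 4 gives the fully reduced T(s), with no common factor left to cancel. The denominator is already monic (leading coefficient 1).

Therefore the answer is s^3 + s^2 - 6*s - 8.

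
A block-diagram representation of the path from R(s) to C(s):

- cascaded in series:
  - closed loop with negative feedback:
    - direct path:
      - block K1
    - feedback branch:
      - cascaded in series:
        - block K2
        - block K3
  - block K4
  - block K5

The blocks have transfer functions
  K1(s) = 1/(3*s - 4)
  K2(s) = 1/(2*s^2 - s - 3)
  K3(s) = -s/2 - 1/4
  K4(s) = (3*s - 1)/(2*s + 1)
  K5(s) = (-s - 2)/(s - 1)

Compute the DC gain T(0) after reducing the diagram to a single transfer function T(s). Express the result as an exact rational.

Step 1. combine K2, K3 in series = (-2*s - 1)/(8*s^2 - 4*s - 12)
Step 2. feedback reduction of K1, (K2*K3) = (8*s^2 - 4*s - 12)/(24*s^3 - 44*s^2 - 22*s + 47)
Step 3. reduce the series chain [K1/(1+K1*(K2*K3))], K4, K5 = (-24*s^4 - 28*s^3 + 72*s^2 + 52*s - 24)/(48*s^5 - 112*s^4 - 24*s^3 + 160*s^2 - 25*s - 47)
Step 3 gives the overall T(s). Then T(0) = -24/(-47) = 24/47.

Final answer: 24/47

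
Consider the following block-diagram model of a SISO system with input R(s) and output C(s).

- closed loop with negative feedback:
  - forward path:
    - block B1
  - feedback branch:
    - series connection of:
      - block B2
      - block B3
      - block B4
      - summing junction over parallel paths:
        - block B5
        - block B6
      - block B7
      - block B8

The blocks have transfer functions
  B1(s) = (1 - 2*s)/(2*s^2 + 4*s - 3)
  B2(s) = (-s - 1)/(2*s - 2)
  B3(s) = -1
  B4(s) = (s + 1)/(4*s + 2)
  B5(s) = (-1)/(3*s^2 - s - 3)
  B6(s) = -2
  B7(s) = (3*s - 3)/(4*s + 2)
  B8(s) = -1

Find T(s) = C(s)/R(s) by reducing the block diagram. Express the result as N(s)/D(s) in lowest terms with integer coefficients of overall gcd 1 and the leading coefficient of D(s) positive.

The answer is (-192*s^5 - 32*s^4 + 272*s^3 + 104*s^2 - 56*s - 24)/(192*s^6 + 476*s^5 - 282*s^4 - 768*s^3 - 89*s^2 + 210*s + 57).

Reasoning:
Step 1. reduce the parallel group B5, B6 gives (-6*s^2 + 2*s + 5)/(3*s^2 - s - 3)
Step 2. reduce the series chain B2, B3, B4, (B5+B6), B7, B8 gives (18*s^4 + 30*s^3 - 9*s^2 - 36*s - 15)/(96*s^4 + 64*s^3 - 104*s^2 - 104*s - 24)
Step 3. feedback reduction of B1, (B2*B3*B4*(B5+B6)*B7*B8) - this is the overall T(s), already in the required normalized form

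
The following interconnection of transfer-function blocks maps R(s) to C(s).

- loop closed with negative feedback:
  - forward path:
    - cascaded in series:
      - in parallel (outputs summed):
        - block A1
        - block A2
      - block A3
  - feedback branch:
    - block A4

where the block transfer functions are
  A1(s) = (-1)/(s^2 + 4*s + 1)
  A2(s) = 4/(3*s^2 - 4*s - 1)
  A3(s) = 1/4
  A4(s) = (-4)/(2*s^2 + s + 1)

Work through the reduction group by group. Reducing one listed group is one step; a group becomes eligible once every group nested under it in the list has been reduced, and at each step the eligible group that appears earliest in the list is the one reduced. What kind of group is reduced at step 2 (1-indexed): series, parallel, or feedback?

Step 1. combine A1, A2 in parallel
Step 2. multiply (A1+A2), A3 (series)
Step 3. collapse the loop (((A1+A2)*A3) forward, A4 return)
The group at step 2 is a series group.

Therefore the answer is series.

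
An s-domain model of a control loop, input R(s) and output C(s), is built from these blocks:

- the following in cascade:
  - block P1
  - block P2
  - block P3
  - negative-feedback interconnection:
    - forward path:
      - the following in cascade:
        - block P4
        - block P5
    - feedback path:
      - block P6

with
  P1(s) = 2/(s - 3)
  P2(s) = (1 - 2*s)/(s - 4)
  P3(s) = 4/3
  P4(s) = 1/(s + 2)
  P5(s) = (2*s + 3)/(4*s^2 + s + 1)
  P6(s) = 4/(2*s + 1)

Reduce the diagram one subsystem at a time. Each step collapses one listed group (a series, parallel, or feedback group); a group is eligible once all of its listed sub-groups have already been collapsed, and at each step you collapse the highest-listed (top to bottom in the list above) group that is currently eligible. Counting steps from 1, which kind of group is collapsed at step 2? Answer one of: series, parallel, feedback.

1. cascade P4, P5
2. apply the feedback formula to (P4*P5), P6
3. series reduction of P1, P2, P3, [(P4*P5)/(1+(P4*P5)*P6)]
At step 2 the group reduced is feedback.

Hence the answer: feedback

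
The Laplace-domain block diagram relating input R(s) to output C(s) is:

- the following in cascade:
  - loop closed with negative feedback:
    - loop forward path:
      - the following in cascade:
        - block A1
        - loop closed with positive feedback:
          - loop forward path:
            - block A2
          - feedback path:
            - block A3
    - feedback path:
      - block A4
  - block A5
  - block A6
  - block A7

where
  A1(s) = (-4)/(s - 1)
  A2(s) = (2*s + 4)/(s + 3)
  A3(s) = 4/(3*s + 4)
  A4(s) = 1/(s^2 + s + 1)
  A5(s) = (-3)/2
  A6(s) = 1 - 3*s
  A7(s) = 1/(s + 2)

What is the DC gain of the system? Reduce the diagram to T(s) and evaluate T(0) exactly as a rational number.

Step 1 - apply the feedback formula to A2, A3 -> (6*s^2 + 20*s + 16)/(3*s^2 + 5*s - 4)
Step 2 - series reduction of A1, [A2/(1-A2*A3)] -> (-24*s^2 - 80*s - 64)/(3*s^3 + 2*s^2 - 9*s + 4)
Step 3 - reduce the feedback loop with forward (A1*[A2/(1-A2*A3)]) and return A4 -> (-24*s^4 - 104*s^3 - 168*s^2 - 144*s - 64)/(3*s^5 + 5*s^4 - 4*s^3 - 27*s^2 - 85*s - 60)
Step 4 - reduce the series chain [(A1*[A2/(1-A2*A3)])/(1+(A1*[A2/(1-A2*A3)])*A4)], A5, A6, A7 -> (-108*s^4 - 216*s^3 - 168*s^2 - 60*s + 48)/(3*s^5 + 5*s^4 - 4*s^3 - 27*s^2 - 85*s - 60)
The step-4 result is T(s). Setting s = 0: T(0) = 48/(-60) = -4/5.

Therefore the answer is -4/5.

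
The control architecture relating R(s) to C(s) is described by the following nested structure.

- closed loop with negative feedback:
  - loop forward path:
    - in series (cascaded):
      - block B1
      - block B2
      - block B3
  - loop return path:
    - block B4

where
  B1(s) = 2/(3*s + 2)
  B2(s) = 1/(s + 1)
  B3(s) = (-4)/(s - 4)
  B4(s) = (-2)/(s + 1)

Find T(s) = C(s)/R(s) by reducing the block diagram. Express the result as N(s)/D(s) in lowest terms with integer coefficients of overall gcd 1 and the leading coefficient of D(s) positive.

Step 1: combine B1, B2, B3 in series -> (-8)/(3*s^3 - 7*s^2 - 18*s - 8)
Step 2: close the feedback loop around (B1*B2*B3), B4, giving the overall T(s)

Hence the answer: (-8*s - 8)/(3*s^4 - 4*s^3 - 25*s^2 - 26*s + 8)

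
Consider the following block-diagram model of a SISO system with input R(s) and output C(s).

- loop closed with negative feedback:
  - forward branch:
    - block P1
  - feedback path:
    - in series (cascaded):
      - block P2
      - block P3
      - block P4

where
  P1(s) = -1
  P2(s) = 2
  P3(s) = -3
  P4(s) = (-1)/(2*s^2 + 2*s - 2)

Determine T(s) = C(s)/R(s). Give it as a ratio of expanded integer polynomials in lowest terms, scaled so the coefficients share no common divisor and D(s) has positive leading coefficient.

First reduce the diagram to T(s).

[1] series reduction of P2, P3, P4; result 3/(s^2 + s - 1)
[2] feedback reduction of P1, (P2*P3*P4), which is the overall transfer function T(s) = C(s)/R(s) in lowest terms

Answer: (-s^2 - s + 1)/(s^2 + s - 4)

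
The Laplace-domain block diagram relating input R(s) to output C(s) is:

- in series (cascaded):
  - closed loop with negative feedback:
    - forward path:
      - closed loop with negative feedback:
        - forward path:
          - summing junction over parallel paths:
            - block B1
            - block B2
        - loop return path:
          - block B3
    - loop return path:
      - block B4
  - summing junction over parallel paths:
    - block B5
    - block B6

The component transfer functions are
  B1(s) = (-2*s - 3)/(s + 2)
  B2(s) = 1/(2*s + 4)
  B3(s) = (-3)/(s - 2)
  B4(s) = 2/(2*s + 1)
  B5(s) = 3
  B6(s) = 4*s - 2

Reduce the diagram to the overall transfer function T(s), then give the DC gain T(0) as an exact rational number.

(1) sum the parallel branches B1, B2 gives (-4*s - 5)/(2*s + 4)
(2) apply the feedback formula to (B1+B2), B3 gives (-4*s^2 + 3*s + 10)/(2*s^2 + 12*s + 7)
(3) feedback reduction of [(B1+B2)/(1+(B1+B2)*B3)], B4 gives (-8*s^3 + 2*s^2 + 23*s + 10)/(4*s^3 + 18*s^2 + 32*s + 27)
(4) reduce the parallel group B5, B6 gives 4*s + 1
(5) combine [[(B1+B2)/(1+(B1+B2)*B3)]/(1+[(B1+B2)/(1+(B1+B2)*B3)]*B4)], (B5+B6) in series gives (-32*s^4 + 94*s^2 + 63*s + 10)/(4*s^3 + 18*s^2 + 32*s + 27)
That last expression is T(s); at s = 0 only the constant terms survive, so T(0) = 10/27.

Final answer: 10/27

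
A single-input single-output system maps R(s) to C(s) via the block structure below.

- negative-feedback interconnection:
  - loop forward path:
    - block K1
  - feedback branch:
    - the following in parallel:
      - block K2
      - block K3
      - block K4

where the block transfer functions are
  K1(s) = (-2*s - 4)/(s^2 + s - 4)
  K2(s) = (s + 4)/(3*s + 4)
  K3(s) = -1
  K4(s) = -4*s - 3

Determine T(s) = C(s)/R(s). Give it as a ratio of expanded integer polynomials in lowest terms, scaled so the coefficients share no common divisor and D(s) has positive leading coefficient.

Reducing step by step:

[1] combine K2, K3, K4 in parallel = (-12*s^2 - 27*s - 12)/(3*s + 4)
[2] collapse the loop (K1 forward, (K2+K3+K4) return); the result is T(s) itself (integer coefficients, no common factor, positive leading denominator coefficient)

Answer: (-6*s^2 - 20*s - 16)/(27*s^3 + 109*s^2 + 124*s + 32)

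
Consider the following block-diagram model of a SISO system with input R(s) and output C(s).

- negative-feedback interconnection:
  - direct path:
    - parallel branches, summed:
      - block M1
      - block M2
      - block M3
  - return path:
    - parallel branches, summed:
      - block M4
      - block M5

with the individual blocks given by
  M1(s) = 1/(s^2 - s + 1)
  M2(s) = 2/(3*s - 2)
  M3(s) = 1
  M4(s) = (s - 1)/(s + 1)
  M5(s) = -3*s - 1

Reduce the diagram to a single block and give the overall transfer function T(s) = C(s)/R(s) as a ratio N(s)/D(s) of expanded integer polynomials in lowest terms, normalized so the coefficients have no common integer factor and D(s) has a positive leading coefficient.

[1] sum the parallel branches M1, M2, M3 -> (3*s^3 - 3*s^2 + 6*s - 2)/(3*s^3 - 5*s^2 + 5*s - 2)
[2] sum the parallel branches M4, M5 -> (-3*s^2 - 3*s - 2)/(s + 1)
[3] close the feedback loop around (M1+M2+M3), (M4+M5): this yields T(s), and no further normalization is needed

Final answer: (-3*s^4 - 3*s^2 - 4*s + 2)/(9*s^5 - 3*s^4 + 17*s^3 + 6*s^2 + 3*s - 2)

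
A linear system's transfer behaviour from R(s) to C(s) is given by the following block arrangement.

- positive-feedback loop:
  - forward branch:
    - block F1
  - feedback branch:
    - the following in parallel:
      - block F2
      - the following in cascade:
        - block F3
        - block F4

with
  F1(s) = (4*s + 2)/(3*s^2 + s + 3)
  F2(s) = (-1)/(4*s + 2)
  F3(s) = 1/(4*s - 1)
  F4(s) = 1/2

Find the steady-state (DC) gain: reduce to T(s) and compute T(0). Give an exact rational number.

Reducing step by step:

[1] reduce the series chain F3, F4; result 1/(8*s - 2)
[2] add F2, (F3*F4) (parallel); result (1 - s)/(8*s^2 + 2*s - 1)
[3] apply the feedback formula to F1, (F2+(F3*F4)); result (16*s^2 + 4*s - 2)/(12*s^3 + s^2 + 13*s - 5)
Evaluating the step-3 result (the overall T(s)) at s = 0 gives T(0) = -2/(-5) = 2/5.

Answer: 2/5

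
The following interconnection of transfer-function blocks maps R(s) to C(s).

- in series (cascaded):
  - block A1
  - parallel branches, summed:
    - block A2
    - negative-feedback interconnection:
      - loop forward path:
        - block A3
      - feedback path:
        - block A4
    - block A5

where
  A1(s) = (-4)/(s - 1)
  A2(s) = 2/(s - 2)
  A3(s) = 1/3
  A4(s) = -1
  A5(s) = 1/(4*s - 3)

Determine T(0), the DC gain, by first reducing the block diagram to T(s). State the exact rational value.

Step 1. reduce the feedback loop with forward A3 and return A4; result 1/2
Step 2. sum the parallel branches A2, [A3/(1+A3*A4)], A5; result (4*s^2 + 7*s - 10)/(8*s^2 - 22*s + 12)
Step 3. cascade A1, (A2+[A3/(1+A3*A4)]+A5); result (-8*s^2 - 14*s + 20)/(4*s^3 - 15*s^2 + 17*s - 6)
Step 3 gives the overall T(s). Then T(0) = 20/(-6) = -10/3.

Final answer: -10/3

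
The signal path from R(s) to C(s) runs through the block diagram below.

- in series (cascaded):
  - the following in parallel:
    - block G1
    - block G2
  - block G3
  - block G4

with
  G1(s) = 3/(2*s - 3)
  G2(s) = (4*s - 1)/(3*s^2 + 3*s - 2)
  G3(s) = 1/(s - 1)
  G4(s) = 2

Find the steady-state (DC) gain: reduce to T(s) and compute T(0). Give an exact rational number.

Step 1. parallel reduction of G1, G2 = (17*s^2 - 5*s - 3)/(6*s^3 - 3*s^2 - 13*s + 6)
Step 2. reduce the series chain (G1+G2), G3, G4 = (34*s^2 - 10*s - 6)/(6*s^4 - 9*s^3 - 10*s^2 + 19*s - 6)
The step-2 result is T(s). Setting s = 0: T(0) = -6/(-6) = 1.

Therefore the answer is 1.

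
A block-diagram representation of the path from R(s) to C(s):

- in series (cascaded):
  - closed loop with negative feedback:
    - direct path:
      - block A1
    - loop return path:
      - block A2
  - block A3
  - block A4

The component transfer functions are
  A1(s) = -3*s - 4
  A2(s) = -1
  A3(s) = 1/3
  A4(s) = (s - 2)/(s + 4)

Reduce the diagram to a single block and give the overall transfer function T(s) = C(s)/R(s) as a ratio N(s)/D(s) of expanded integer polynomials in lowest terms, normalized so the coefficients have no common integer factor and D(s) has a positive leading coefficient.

1. reduce the feedback loop with forward A1 and return A2 = (-3*s - 4)/(3*s + 5)
2. cascade [A1/(1+A1*A2)], A3, A4, which is the overall transfer function T(s) = C(s)/R(s) in lowest terms

Answer: (-3*s^2 + 2*s + 8)/(9*s^2 + 51*s + 60)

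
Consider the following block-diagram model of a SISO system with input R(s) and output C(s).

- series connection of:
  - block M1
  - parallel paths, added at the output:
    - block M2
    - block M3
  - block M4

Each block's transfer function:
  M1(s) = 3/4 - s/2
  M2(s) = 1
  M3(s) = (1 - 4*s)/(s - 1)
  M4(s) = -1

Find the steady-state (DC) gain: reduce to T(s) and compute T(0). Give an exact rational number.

1. sum the parallel branches M2, M3: (-3*s)/(s - 1)
2. multiply M1, (M2+M3), M4 (series): (-6*s^2 + 9*s)/(4*s - 4)
That last expression is T(s); at s = 0 only the constant terms survive, so T(0) = 0/(-4) = 0.

Answer: 0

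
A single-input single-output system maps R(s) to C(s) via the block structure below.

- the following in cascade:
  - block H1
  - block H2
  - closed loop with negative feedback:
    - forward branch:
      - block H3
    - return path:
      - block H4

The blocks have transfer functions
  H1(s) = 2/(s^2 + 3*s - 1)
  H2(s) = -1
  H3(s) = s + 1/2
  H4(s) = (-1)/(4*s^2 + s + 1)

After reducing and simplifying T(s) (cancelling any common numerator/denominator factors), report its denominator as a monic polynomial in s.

(1) reduce the feedback loop with forward H3 and return H4; result (8*s^3 + 6*s^2 + 3*s + 1)/(8*s^2 + 1)
(2) series reduction of H1, H2, [H3/(1+H3*H4)]; result (-16*s^3 - 12*s^2 - 6*s - 2)/(8*s^4 + 24*s^3 - 7*s^2 + 3*s - 1)
Step 2 gives the fully reduced T(s), with no common factor left to cancel. The denominator's leading coefficient is 8, so divide each of its coefficients by 8 to get the monic form.

Therefore the answer is s^4 + 3*s^3 - 7*s^2/8 + 3*s/8 - 1/8.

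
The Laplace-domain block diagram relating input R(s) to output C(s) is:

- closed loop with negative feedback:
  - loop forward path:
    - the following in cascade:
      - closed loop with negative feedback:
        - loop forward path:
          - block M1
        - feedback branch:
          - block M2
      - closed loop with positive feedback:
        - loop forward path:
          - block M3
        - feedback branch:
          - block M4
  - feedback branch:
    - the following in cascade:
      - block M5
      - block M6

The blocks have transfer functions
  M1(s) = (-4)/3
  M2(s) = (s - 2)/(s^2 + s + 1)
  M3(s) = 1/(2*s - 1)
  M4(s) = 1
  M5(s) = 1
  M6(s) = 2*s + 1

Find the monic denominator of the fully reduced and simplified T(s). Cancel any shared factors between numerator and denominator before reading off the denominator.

The answer is s^3 + 10*s^2 - 6*s + 13.

Reasoning:
[1] close the feedback loop around M1, M2, giving (-4*s^2 - 4*s - 4)/(3*s^2 - s + 11)
[2] reduce the feedback loop with forward M3 and return M4, giving 1/(2*s - 2)
[3] combine [M1/(1+M1*M2)], [M3/(1-M3*M4)] in series, giving (-2*s^2 - 2*s - 2)/(3*s^3 - 4*s^2 + 12*s - 11)
[4] reduce the series chain M5, M6, giving 2*s + 1
[5] feedback reduction of ([M1/(1+M1*M2)]*[M3/(1-M3*M4)]), (M5*M6), giving (2*s^2 + 2*s + 2)/(s^3 + 10*s^2 - 6*s + 13)
T(s) is the step-5 result (common factors already cancelled). Leading coefficient of the denominator: 1, so no rescaling is needed.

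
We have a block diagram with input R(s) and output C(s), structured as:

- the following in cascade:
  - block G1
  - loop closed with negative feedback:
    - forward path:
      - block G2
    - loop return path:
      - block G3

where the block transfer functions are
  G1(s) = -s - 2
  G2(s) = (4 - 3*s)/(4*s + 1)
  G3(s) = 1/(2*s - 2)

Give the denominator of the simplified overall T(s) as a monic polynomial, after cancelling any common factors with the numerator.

Answer: s^2 - 9*s/8 + 1/4

Working:
Step 1. close the feedback loop around G2, G3 gives (-6*s^2 + 14*s - 8)/(8*s^2 - 9*s + 2)
Step 2. series reduction of G1, [G2/(1+G2*G3)] gives (6*s^3 - 2*s^2 - 20*s + 16)/(8*s^2 - 9*s + 2)
The result of step 2 is T(s) in lowest terms. Its denominator has leading coefficient 8; dividing the denominator through by 8 makes it monic.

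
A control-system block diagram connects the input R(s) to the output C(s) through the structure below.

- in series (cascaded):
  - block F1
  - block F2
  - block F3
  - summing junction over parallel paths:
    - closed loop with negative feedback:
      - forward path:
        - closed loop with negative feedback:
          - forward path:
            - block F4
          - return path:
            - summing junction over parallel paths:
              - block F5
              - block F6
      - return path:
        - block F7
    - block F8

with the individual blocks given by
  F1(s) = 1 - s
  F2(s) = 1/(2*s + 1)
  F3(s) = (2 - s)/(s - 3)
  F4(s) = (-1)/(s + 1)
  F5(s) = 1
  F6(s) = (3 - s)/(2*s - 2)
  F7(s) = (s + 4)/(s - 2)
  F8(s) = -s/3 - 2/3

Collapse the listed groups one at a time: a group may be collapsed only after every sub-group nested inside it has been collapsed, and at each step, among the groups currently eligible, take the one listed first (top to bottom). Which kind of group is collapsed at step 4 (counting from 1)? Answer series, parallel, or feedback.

[1] sum the parallel branches F5, F6
[2] reduce the feedback loop with forward F4 and return (F5+F6)
[3] collapse the loop ([F4/(1+F4*(F5+F6))] forward, F7 return)
[4] add [[F4/(1+F4*(F5+F6))]/(1+[F4/(1+F4*(F5+F6))]*F7)], F8 (parallel)
[5] series reduction of F1, F2, F3, ([[F4/(1+F4*(F5+F6))]/(1+[F4/(1+F4*(F5+F6))]*F7)]+F8)
The group at step 4 is a parallel group.

Hence the answer: parallel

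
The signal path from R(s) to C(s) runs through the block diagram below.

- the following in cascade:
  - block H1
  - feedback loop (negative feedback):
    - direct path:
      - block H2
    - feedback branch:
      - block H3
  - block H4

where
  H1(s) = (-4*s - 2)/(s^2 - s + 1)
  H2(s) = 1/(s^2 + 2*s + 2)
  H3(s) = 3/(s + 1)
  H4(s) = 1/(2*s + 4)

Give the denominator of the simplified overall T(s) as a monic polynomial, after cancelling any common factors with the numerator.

Reducing step by step:

1. collapse the loop (H2 forward, H3 return); result (s + 1)/(s^3 + 3*s^2 + 4*s + 5)
2. series reduction of H1, [H2/(1+H2*H3)], H4; result (-2*s^2 - 3*s - 1)/(s^6 + 4*s^5 + 6*s^4 + 8*s^3 + 7*s^2 + 3*s + 10)
T(s) is the step-2 result (common factors already cancelled). Leading coefficient of the denominator: 1, so no rescaling is needed.

Answer: s^6 + 4*s^5 + 6*s^4 + 8*s^3 + 7*s^2 + 3*s + 10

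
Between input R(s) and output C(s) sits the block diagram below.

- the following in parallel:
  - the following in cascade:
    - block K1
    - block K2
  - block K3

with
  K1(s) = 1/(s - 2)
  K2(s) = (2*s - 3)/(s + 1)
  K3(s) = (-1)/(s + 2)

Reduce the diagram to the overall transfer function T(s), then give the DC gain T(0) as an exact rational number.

The answer is 1.

Reasoning:
(1) cascade K1, K2, giving (2*s - 3)/(s^2 - s - 2)
(2) parallel reduction of (K1*K2), K3, giving (s^2 + 2*s - 4)/(s^3 + s^2 - 4*s - 4)
DC gain: substitute s = 0 into T(s) from step 2: T(0) = -4/(-4) = 1.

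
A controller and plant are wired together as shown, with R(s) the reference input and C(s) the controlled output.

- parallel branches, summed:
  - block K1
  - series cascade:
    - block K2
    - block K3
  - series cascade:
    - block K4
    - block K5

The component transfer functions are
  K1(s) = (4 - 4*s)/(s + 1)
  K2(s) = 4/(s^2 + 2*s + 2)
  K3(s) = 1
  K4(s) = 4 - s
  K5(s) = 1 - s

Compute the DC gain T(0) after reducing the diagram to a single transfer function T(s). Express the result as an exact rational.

First reduce the diagram to T(s).

Step 1: series reduction of K2, K3 gives 4/(s^2 + 2*s + 2)
Step 2: series reduction of K4, K5 gives s^2 - 5*s + 4
Step 3: combine K1, (K2*K3), (K4*K5) in parallel gives (s^5 - 2*s^4 - 11*s^3 - 10*s^2 + 10*s + 20)/(s^3 + 3*s^2 + 4*s + 2)
The step-3 result is T(s). Setting s = 0: T(0) = 20/2 = 10.

Answer: 10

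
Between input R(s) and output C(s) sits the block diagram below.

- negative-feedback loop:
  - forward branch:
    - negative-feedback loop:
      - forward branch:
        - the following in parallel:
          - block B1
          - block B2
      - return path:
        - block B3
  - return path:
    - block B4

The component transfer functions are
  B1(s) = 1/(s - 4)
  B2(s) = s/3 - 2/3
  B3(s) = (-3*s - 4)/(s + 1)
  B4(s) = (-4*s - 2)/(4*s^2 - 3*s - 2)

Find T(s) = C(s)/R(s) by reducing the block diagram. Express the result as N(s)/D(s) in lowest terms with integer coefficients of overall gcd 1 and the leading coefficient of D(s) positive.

Reducing step by step:

[1] combine B1, B2 in parallel -> (s^2 - 6*s + 11)/(3*s - 12)
[2] reduce the feedback loop with forward (B1+B2) and return B3 -> (-s^3 + 5*s^2 - 5*s - 11)/(3*s^3 - 17*s^2 + 18*s + 56)
[3] apply the feedback formula to [(B1+B2)/(1+(B1+B2)*B3)], B4, giving the overall T(s)

Answer: (-4*s^5 + 23*s^4 - 33*s^3 - 39*s^2 + 43*s + 22)/(12*s^5 - 73*s^4 + 99*s^3 + 214*s^2 - 150*s - 90)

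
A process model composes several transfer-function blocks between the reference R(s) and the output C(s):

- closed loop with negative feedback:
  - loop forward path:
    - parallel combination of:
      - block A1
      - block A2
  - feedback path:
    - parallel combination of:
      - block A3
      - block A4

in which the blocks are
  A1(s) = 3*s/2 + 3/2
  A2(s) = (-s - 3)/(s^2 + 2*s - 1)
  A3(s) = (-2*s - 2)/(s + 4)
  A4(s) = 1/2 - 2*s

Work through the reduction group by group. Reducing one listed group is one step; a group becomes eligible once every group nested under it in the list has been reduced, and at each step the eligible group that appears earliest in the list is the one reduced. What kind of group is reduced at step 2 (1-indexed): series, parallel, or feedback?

Reducing step by step:

(1) combine A1, A2 in parallel
(2) parallel reduction of A3, A4
(3) apply the feedback formula to (A1+A2), (A3+A4)
So the answer for step 2 is parallel.

Answer: parallel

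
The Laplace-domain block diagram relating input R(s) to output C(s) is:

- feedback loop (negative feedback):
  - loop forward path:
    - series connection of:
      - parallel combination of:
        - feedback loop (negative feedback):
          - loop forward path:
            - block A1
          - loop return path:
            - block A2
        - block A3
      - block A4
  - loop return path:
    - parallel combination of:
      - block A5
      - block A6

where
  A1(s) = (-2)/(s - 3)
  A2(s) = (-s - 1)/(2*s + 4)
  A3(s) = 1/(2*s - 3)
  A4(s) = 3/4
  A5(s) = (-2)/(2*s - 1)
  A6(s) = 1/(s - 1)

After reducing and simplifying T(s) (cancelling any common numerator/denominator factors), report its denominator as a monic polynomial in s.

Step 1 - collapse the loop (A1 forward, A2 return): (-2*s - 4)/(s^2 - 5)
Step 2 - sum the parallel branches [A1/(1+A1*A2)], A3: (-3*s^2 - 2*s + 7)/(2*s^3 - 3*s^2 - 10*s + 15)
Step 3 - series reduction of ([A1/(1+A1*A2)]+A3), A4: (-9*s^2 - 6*s + 21)/(8*s^3 - 12*s^2 - 40*s + 60)
Step 4 - sum the parallel branches A5, A6: 1/(2*s^2 - 3*s + 1)
Step 5 - apply the feedback formula to (([A1/(1+A1*A2)]+A3)*A4), (A5+A6): (-18*s^4 + 15*s^3 + 51*s^2 - 69*s + 21)/(16*s^5 - 48*s^4 - 36*s^3 + 219*s^2 - 226*s + 81)
Step 5 gives the fully reduced T(s), with no common factor left to cancel. The denominator's leading coefficient is 16, so divide each of its coefficients by 16 to get the monic form.

Final answer: s^5 - 3*s^4 - 9*s^3/4 + 219*s^2/16 - 113*s/8 + 81/16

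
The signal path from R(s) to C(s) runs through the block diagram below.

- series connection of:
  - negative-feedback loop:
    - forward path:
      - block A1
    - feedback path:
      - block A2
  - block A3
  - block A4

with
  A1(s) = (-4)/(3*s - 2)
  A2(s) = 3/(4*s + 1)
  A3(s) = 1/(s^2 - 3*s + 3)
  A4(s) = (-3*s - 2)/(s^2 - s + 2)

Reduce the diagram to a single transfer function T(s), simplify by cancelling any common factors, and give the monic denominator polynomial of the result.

[1] close the feedback loop around A1, A2 = (-16*s - 4)/(12*s^2 - 5*s - 14)
[2] combine [A1/(1+A1*A2)], A3, A4 in series = (48*s^2 + 44*s + 8)/(12*s^6 - 53*s^5 + 102*s^4 - 92*s^3 + 5*s^2 + 96*s - 84)
That last expression is T(s), already simplified. Scaling its denominator by 1/12 (the reciprocal of the leading coefficient) yields the monic denominator.

Therefore the answer is s^6 - 53*s^5/12 + 17*s^4/2 - 23*s^3/3 + 5*s^2/12 + 8*s - 7.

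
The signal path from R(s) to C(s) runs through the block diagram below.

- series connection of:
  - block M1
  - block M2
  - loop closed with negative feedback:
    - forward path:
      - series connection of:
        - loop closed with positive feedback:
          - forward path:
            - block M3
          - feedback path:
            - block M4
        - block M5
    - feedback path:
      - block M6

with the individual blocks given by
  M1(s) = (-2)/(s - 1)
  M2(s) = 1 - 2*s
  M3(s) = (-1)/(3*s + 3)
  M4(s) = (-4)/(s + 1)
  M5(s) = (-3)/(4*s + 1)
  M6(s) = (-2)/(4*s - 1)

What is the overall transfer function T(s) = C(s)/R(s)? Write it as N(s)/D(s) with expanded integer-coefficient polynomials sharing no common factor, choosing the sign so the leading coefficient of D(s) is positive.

Step 1 - close the feedback loop around M3, M4 -> (-s - 1)/(3*s^2 + 6*s - 1)
Step 2 - multiply [M3/(1-M3*M4)], M5 (series) -> (3*s + 3)/(12*s^3 + 27*s^2 + 2*s - 1)
Step 3 - feedback reduction of ([M3/(1-M3*M4)]*M5), M6 -> (12*s^2 + 9*s - 3)/(48*s^4 + 96*s^3 - 19*s^2 - 12*s - 5)
Step 4 - series reduction of M1, M2, [([M3/(1-M3*M4)]*M5)/(1+([M3/(1-M3*M4)]*M5)*M6)] - this is the overall T(s), already in the required normalized form

Hence the answer: (48*s^3 + 12*s^2 - 30*s + 6)/(48*s^5 + 48*s^4 - 115*s^3 + 7*s^2 + 7*s + 5)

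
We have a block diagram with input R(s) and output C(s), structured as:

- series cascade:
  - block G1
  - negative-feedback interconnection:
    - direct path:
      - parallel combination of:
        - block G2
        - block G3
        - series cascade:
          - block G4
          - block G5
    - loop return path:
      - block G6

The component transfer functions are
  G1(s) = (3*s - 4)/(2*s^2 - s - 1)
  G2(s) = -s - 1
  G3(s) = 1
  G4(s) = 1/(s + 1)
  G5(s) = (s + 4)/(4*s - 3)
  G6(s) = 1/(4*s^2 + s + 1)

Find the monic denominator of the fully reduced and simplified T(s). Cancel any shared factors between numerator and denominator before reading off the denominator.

1. combine G4, G5 in series: (s + 4)/(4*s^2 + s - 3)
2. parallel reduction of G2, G3, (G4*G5): (-4*s^3 - s^2 + 4*s + 4)/(4*s^2 + s - 3)
3. feedback reduction of (G2+G3+(G4*G5)), G6: (-16*s^5 - 8*s^4 + 11*s^3 + 19*s^2 + 8*s + 4)/(16*s^4 + 4*s^3 - 8*s^2 + 2*s + 1)
4. cascade G1, [(G2+G3+(G4*G5))/(1+(G2+G3+(G4*G5))*G6)]: (-48*s^6 + 40*s^5 + 65*s^4 + 13*s^3 - 52*s^2 - 20*s - 16)/(32*s^6 - 8*s^5 - 36*s^4 + 8*s^3 + 8*s^2 - 3*s - 1)
That last expression is T(s), already simplified. Scaling its denominator by 1/32 (the reciprocal of the leading coefficient) yields the monic denominator.

Therefore the answer is s^6 - s^5/4 - 9*s^4/8 + s^3/4 + s^2/4 - 3*s/32 - 1/32.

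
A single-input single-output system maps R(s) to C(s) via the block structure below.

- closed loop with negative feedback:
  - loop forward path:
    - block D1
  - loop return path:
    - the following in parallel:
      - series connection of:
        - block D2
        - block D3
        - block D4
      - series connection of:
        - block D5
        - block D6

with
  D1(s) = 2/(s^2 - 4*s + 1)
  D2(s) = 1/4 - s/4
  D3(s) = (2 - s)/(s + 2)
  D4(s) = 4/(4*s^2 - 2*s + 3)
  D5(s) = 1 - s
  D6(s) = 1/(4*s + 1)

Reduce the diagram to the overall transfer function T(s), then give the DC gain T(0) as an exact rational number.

Reducing step by step:

Step 1: reduce the series chain D2, D3, D4 gives (s^2 - 3*s + 2)/(4*s^3 + 6*s^2 - s + 6)
Step 2: cascade D5, D6 gives (1 - s)/(4*s + 1)
Step 3: parallel reduction of (D2*D3*D4), (D5*D6) gives (-4*s^4 + 2*s^3 - 4*s^2 - 2*s + 8)/(16*s^4 + 28*s^3 + 2*s^2 + 23*s + 6)
Step 4: collapse the loop (D1 forward, ((D2*D3*D4)+(D5*D6)) return) gives (32*s^4 + 56*s^3 + 4*s^2 + 46*s + 12)/(16*s^6 - 36*s^5 - 102*s^4 + 47*s^3 - 92*s^2 - 5*s + 22)
Evaluating the step-4 result (the overall T(s)) at s = 0 gives T(0) = 12/22 = 6/11.

Answer: 6/11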